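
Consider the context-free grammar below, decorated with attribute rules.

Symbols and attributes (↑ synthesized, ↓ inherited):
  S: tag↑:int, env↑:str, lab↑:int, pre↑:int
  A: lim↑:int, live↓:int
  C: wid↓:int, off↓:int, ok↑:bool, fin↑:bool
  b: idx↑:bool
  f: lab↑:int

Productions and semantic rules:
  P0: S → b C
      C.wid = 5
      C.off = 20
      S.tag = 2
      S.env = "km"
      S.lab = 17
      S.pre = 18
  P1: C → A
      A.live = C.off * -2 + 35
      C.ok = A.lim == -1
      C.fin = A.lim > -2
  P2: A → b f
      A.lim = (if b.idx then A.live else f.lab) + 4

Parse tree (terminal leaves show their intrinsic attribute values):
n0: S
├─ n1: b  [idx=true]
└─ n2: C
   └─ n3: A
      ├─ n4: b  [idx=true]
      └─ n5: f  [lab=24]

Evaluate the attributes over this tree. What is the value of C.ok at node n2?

1. n1.idx = true  [terminal]
2. n2.wid = 5  [5]
3. n2.off = 20  [20]
4. n3.live = -5  [C.off * -2 + 35]
5. n4.idx = true  [terminal]
6. n5.lab = 24  [terminal]
7. n3.lim = -1  [(if b.idx then A.live else f.lab) + 4]
8. n2.ok = true  [A.lim == -1]
9. n2.fin = true  [A.lim > -2]
10. n0.tag = 2  [2]
11. n0.env = "km"  ["km"]
12. n0.lab = 17  [17]
13. n0.pre = 18  [18]

true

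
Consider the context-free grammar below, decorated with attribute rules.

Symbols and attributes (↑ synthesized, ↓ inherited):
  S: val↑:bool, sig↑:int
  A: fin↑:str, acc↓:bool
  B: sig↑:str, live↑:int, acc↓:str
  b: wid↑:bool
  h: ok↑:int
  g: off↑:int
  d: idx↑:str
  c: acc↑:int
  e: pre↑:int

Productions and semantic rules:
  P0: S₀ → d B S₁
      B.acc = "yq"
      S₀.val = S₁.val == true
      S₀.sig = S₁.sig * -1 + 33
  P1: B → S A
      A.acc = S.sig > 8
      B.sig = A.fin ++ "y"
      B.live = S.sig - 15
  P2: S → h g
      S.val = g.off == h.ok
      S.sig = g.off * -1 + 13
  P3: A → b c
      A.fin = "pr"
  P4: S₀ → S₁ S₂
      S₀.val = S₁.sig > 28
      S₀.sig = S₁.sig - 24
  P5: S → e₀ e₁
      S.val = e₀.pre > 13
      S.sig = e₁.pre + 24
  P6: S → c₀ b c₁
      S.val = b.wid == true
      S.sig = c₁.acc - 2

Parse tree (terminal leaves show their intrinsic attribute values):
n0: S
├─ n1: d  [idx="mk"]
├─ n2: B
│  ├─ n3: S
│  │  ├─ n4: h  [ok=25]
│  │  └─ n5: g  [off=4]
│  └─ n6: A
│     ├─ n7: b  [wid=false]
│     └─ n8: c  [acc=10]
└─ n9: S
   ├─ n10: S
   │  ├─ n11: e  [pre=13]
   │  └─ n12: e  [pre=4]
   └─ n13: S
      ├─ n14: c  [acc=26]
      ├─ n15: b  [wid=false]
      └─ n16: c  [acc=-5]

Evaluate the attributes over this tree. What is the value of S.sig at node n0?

29

1. n1.idx = "mk"  [terminal]
2. n2.acc = "yq"  ["yq"]
3. n4.ok = 25  [terminal]
4. n5.off = 4  [terminal]
5. n3.val = false  [g.off == h.ok]
6. n3.sig = 9  [g.off * -1 + 13]
7. n6.acc = true  [S.sig > 8]
8. n7.wid = false  [terminal]
9. n8.acc = 10  [terminal]
10. n6.fin = "pr"  ["pr"]
11. n2.sig = "pry"  [A.fin ++ "y"]
12. n2.live = -6  [S.sig - 15]
13. n11.pre = 13  [terminal]
14. n12.pre = 4  [terminal]
15. n10.val = false  [e₀.pre > 13]
16. n10.sig = 28  [e₁.pre + 24]
17. n14.acc = 26  [terminal]
18. n15.wid = false  [terminal]
19. n16.acc = -5  [terminal]
20. n13.val = false  [b.wid == true]
21. n13.sig = -7  [c₁.acc - 2]
22. n9.val = false  [S₁.sig > 28]
23. n9.sig = 4  [S₁.sig - 24]
24. n0.val = false  [S₁.val == true]
25. n0.sig = 29  [S₁.sig * -1 + 33]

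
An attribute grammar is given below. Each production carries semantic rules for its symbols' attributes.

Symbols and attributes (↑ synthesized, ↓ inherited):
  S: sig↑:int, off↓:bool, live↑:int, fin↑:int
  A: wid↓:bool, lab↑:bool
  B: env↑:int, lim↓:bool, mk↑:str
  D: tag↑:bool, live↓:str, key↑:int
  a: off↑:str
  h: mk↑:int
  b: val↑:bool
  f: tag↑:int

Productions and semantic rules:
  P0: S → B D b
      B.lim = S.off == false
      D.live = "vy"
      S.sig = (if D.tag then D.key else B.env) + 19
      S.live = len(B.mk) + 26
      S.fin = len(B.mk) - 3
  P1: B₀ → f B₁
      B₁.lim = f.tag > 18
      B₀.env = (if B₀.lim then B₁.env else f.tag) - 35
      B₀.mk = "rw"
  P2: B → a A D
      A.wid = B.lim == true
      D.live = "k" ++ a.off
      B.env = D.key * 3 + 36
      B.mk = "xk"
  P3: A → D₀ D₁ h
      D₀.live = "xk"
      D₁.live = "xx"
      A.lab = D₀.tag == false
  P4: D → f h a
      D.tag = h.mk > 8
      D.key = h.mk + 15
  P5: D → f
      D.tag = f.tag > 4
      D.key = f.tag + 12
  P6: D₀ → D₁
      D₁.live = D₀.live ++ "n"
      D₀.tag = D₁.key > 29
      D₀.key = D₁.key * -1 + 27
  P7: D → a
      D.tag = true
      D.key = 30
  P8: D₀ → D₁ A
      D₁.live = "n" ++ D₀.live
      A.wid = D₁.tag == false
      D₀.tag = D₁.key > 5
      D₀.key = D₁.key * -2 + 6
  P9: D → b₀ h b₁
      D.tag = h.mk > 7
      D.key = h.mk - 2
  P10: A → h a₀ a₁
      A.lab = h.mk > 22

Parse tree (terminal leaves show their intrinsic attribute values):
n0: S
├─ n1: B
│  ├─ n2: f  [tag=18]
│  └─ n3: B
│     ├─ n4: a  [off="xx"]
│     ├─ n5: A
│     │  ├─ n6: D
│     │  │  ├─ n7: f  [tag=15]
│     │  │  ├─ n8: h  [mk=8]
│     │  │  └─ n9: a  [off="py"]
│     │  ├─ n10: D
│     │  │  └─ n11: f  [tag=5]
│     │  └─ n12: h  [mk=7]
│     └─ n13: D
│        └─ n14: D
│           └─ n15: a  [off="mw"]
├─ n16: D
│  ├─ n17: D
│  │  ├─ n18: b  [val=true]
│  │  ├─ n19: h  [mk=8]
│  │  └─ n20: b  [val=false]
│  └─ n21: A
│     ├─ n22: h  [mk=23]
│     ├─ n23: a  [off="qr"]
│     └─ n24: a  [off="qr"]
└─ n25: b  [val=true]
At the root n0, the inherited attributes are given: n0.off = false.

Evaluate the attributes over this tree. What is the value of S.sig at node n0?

1. n0.off = false  [given at root]
2. n1.lim = true  [S.off == false]
3. n2.tag = 18  [terminal]
4. n3.lim = false  [f.tag > 18]
5. n4.off = "xx"  [terminal]
6. n5.wid = false  [B.lim == true]
7. n6.live = "xk"  ["xk"]
8. n7.tag = 15  [terminal]
9. n8.mk = 8  [terminal]
10. n9.off = "py"  [terminal]
11. n6.tag = false  [h.mk > 8]
12. n6.key = 23  [h.mk + 15]
13. n10.live = "xx"  ["xx"]
14. n11.tag = 5  [terminal]
15. n10.tag = true  [f.tag > 4]
16. n10.key = 17  [f.tag + 12]
17. n12.mk = 7  [terminal]
18. n5.lab = true  [D₀.tag == false]
19. n13.live = "kxx"  ["k" ++ a.off]
20. n14.live = "kxxn"  [D₀.live ++ "n"]
21. n15.off = "mw"  [terminal]
22. n14.tag = true  [true]
23. n14.key = 30  [30]
24. n13.tag = true  [D₁.key > 29]
25. n13.key = -3  [D₁.key * -1 + 27]
26. n3.env = 27  [D.key * 3 + 36]
27. n3.mk = "xk"  ["xk"]
28. n1.env = -8  [(if B₀.lim then B₁.env else f.tag) - 35]
29. n1.mk = "rw"  ["rw"]
30. n16.live = "vy"  ["vy"]
31. n17.live = "nvy"  ["n" ++ D₀.live]
32. n18.val = true  [terminal]
33. n19.mk = 8  [terminal]
34. n20.val = false  [terminal]
35. n17.tag = true  [h.mk > 7]
36. n17.key = 6  [h.mk - 2]
37. n21.wid = false  [D₁.tag == false]
38. n22.mk = 23  [terminal]
39. n23.off = "qr"  [terminal]
40. n24.off = "qr"  [terminal]
41. n21.lab = true  [h.mk > 22]
42. n16.tag = true  [D₁.key > 5]
43. n16.key = -6  [D₁.key * -2 + 6]
44. n25.val = true  [terminal]
45. n0.sig = 13  [(if D.tag then D.key else B.env) + 19]
46. n0.live = 28  [len(B.mk) + 26]
47. n0.fin = -1  [len(B.mk) - 3]

13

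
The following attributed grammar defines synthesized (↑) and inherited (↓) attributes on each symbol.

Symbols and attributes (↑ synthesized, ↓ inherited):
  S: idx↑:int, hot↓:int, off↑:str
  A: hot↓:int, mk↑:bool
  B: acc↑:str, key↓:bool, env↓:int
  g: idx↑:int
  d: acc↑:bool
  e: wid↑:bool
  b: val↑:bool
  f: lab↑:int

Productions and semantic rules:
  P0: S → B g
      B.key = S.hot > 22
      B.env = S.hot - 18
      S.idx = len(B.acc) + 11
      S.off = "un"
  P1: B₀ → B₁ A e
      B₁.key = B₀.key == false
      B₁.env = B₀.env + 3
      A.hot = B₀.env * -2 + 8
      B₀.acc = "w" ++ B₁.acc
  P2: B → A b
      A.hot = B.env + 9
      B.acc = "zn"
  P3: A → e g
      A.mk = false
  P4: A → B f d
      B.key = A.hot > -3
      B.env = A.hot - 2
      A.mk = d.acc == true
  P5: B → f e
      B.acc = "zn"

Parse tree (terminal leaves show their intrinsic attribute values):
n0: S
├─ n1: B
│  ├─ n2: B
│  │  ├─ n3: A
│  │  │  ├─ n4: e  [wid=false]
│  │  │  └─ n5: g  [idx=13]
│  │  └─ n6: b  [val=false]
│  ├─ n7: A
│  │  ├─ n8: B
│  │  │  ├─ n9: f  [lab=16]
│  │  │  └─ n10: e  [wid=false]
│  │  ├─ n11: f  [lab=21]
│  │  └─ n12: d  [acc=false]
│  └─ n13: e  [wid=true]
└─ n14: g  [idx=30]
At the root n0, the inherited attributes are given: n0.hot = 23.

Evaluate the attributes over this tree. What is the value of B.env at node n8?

-4

1. n0.hot = 23  [given at root]
2. n1.key = true  [S.hot > 22]
3. n1.env = 5  [S.hot - 18]
4. n2.key = false  [B₀.key == false]
5. n2.env = 8  [B₀.env + 3]
6. n3.hot = 17  [B.env + 9]
7. n4.wid = false  [terminal]
8. n5.idx = 13  [terminal]
9. n3.mk = false  [false]
10. n6.val = false  [terminal]
11. n2.acc = "zn"  ["zn"]
12. n7.hot = -2  [B₀.env * -2 + 8]
13. n8.key = true  [A.hot > -3]
14. n8.env = -4  [A.hot - 2]
15. n9.lab = 16  [terminal]
16. n10.wid = false  [terminal]
17. n8.acc = "zn"  ["zn"]
18. n11.lab = 21  [terminal]
19. n12.acc = false  [terminal]
20. n7.mk = false  [d.acc == true]
21. n13.wid = true  [terminal]
22. n1.acc = "wzn"  ["w" ++ B₁.acc]
23. n14.idx = 30  [terminal]
24. n0.idx = 14  [len(B.acc) + 11]
25. n0.off = "un"  ["un"]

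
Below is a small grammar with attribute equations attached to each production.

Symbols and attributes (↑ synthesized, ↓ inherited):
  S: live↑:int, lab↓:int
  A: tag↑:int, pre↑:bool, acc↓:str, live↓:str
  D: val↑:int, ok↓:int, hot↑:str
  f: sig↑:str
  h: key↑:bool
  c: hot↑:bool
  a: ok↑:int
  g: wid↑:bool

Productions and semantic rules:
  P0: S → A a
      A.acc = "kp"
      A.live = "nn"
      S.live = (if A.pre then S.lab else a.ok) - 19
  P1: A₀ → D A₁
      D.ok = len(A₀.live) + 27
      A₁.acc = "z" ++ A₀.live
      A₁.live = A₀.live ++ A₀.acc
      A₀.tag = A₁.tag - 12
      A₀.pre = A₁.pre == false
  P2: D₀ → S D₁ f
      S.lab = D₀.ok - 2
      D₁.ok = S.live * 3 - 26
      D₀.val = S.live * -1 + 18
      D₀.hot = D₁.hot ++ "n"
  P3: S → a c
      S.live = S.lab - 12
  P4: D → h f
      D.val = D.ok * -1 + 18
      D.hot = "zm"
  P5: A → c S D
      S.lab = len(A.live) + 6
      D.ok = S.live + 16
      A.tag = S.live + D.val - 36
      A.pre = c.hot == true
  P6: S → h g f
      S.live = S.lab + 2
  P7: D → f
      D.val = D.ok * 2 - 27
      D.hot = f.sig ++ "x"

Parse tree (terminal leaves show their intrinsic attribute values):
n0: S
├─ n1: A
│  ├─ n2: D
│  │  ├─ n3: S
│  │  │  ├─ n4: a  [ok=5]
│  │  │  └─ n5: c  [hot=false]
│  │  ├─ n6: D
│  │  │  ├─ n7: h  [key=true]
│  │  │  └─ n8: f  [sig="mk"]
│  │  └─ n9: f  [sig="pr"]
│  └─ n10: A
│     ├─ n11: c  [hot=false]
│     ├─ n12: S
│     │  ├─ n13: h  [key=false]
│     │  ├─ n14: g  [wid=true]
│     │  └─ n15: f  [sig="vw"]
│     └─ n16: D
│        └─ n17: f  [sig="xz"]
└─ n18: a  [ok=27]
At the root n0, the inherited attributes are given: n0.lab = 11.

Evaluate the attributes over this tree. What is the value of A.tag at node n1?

-7

1. n0.lab = 11  [given at root]
2. n1.acc = "kp"  ["kp"]
3. n1.live = "nn"  ["nn"]
4. n2.ok = 29  [len(A₀.live) + 27]
5. n3.lab = 27  [D₀.ok - 2]
6. n4.ok = 5  [terminal]
7. n5.hot = false  [terminal]
8. n3.live = 15  [S.lab - 12]
9. n6.ok = 19  [S.live * 3 - 26]
10. n7.key = true  [terminal]
11. n8.sig = "mk"  [terminal]
12. n6.val = -1  [D.ok * -1 + 18]
13. n6.hot = "zm"  ["zm"]
14. n9.sig = "pr"  [terminal]
15. n2.val = 3  [S.live * -1 + 18]
16. n2.hot = "zmn"  [D₁.hot ++ "n"]
17. n10.acc = "znn"  ["z" ++ A₀.live]
18. n10.live = "nnkp"  [A₀.live ++ A₀.acc]
19. n11.hot = false  [terminal]
20. n12.lab = 10  [len(A.live) + 6]
21. n13.key = false  [terminal]
22. n14.wid = true  [terminal]
23. n15.sig = "vw"  [terminal]
24. n12.live = 12  [S.lab + 2]
25. n16.ok = 28  [S.live + 16]
26. n17.sig = "xz"  [terminal]
27. n16.val = 29  [D.ok * 2 - 27]
28. n16.hot = "xzx"  [f.sig ++ "x"]
29. n10.tag = 5  [S.live + D.val - 36]
30. n10.pre = false  [c.hot == true]
31. n1.tag = -7  [A₁.tag - 12]
32. n1.pre = true  [A₁.pre == false]
33. n18.ok = 27  [terminal]
34. n0.live = -8  [(if A.pre then S.lab else a.ok) - 19]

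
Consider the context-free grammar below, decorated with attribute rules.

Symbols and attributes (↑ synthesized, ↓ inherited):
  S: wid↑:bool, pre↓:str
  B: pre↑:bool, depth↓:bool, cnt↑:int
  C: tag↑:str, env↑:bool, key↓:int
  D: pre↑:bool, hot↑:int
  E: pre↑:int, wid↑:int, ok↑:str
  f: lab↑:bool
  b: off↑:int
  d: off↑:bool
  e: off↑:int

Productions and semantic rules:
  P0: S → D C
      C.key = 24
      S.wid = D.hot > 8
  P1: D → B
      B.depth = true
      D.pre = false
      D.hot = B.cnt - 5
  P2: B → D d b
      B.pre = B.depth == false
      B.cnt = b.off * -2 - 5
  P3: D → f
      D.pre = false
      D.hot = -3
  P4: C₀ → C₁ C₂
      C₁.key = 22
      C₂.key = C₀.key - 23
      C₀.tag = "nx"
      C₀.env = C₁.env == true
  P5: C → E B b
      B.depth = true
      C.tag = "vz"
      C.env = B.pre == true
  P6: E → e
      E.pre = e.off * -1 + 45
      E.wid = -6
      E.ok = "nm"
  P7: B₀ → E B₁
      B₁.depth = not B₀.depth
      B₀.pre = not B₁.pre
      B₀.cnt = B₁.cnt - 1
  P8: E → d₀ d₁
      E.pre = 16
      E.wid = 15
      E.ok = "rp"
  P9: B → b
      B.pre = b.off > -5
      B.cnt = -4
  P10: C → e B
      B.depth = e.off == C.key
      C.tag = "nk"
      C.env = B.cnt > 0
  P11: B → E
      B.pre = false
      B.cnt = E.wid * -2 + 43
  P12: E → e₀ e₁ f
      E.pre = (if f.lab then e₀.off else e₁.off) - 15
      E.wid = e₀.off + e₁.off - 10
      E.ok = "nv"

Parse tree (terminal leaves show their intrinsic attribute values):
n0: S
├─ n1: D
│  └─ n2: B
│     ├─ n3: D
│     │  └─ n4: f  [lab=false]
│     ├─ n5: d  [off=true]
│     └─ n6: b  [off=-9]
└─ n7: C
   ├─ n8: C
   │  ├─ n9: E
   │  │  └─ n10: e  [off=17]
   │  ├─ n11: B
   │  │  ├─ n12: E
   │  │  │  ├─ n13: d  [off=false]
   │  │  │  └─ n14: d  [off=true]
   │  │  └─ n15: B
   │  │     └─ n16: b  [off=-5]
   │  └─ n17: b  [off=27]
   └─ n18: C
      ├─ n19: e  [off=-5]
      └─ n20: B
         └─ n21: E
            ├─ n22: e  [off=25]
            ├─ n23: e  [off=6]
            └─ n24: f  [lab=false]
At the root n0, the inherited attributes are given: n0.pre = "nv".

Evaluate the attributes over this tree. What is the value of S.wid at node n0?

false

1. n0.pre = "nv"  [given at root]
2. n2.depth = true  [true]
3. n4.lab = false  [terminal]
4. n3.pre = false  [false]
5. n3.hot = -3  [-3]
6. n5.off = true  [terminal]
7. n6.off = -9  [terminal]
8. n2.pre = false  [B.depth == false]
9. n2.cnt = 13  [b.off * -2 - 5]
10. n1.pre = false  [false]
11. n1.hot = 8  [B.cnt - 5]
12. n7.key = 24  [24]
13. n8.key = 22  [22]
14. n10.off = 17  [terminal]
15. n9.pre = 28  [e.off * -1 + 45]
16. n9.wid = -6  [-6]
17. n9.ok = "nm"  ["nm"]
18. n11.depth = true  [true]
19. n13.off = false  [terminal]
20. n14.off = true  [terminal]
21. n12.pre = 16  [16]
22. n12.wid = 15  [15]
23. n12.ok = "rp"  ["rp"]
24. n15.depth = false  [not B₀.depth]
25. n16.off = -5  [terminal]
26. n15.pre = false  [b.off > -5]
27. n15.cnt = -4  [-4]
28. n11.pre = true  [not B₁.pre]
29. n11.cnt = -5  [B₁.cnt - 1]
30. n17.off = 27  [terminal]
31. n8.tag = "vz"  ["vz"]
32. n8.env = true  [B.pre == true]
33. n18.key = 1  [C₀.key - 23]
34. n19.off = -5  [terminal]
35. n20.depth = false  [e.off == C.key]
36. n22.off = 25  [terminal]
37. n23.off = 6  [terminal]
38. n24.lab = false  [terminal]
39. n21.pre = -9  [(if f.lab then e₀.off else e₁.off) - 15]
40. n21.wid = 21  [e₀.off + e₁.off - 10]
41. n21.ok = "nv"  ["nv"]
42. n20.pre = false  [false]
43. n20.cnt = 1  [E.wid * -2 + 43]
44. n18.tag = "nk"  ["nk"]
45. n18.env = true  [B.cnt > 0]
46. n7.tag = "nx"  ["nx"]
47. n7.env = true  [C₁.env == true]
48. n0.wid = false  [D.hot > 8]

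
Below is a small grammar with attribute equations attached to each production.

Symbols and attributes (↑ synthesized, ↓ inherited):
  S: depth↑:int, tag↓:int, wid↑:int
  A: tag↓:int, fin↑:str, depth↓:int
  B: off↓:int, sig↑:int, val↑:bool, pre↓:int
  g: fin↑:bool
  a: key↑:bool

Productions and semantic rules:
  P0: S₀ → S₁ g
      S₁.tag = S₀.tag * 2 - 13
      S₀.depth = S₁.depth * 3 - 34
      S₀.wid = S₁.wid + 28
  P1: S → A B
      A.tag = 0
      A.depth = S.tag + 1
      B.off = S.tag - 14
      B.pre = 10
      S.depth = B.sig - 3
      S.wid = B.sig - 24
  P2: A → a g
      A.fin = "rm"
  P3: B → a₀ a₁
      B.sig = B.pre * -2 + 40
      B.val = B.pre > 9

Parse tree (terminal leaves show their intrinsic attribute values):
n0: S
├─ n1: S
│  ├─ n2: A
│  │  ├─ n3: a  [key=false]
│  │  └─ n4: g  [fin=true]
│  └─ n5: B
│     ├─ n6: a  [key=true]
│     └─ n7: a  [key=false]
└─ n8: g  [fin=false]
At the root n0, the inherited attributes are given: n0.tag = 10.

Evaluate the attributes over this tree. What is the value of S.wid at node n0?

24

1. n0.tag = 10  [given at root]
2. n1.tag = 7  [S₀.tag * 2 - 13]
3. n2.tag = 0  [0]
4. n2.depth = 8  [S.tag + 1]
5. n3.key = false  [terminal]
6. n4.fin = true  [terminal]
7. n2.fin = "rm"  ["rm"]
8. n5.off = -7  [S.tag - 14]
9. n5.pre = 10  [10]
10. n6.key = true  [terminal]
11. n7.key = false  [terminal]
12. n5.sig = 20  [B.pre * -2 + 40]
13. n5.val = true  [B.pre > 9]
14. n1.depth = 17  [B.sig - 3]
15. n1.wid = -4  [B.sig - 24]
16. n8.fin = false  [terminal]
17. n0.depth = 17  [S₁.depth * 3 - 34]
18. n0.wid = 24  [S₁.wid + 28]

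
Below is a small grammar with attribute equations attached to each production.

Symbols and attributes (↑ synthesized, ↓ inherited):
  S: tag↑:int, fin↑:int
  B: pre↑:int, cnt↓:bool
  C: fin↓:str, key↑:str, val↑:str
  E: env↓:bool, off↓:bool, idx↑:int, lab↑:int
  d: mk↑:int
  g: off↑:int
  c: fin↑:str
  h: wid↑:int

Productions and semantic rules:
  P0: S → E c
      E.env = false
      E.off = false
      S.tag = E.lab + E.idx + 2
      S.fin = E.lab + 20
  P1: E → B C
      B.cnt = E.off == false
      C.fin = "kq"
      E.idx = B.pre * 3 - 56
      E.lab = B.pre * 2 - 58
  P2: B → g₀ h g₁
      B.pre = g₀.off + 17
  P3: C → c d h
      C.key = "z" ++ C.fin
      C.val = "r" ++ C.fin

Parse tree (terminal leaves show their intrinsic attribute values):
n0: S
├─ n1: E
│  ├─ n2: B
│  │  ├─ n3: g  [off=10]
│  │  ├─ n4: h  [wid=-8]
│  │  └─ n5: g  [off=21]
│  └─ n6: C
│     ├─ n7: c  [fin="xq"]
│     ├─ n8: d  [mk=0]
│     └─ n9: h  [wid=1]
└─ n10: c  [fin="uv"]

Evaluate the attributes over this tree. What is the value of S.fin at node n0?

1. n1.env = false  [false]
2. n1.off = false  [false]
3. n2.cnt = true  [E.off == false]
4. n3.off = 10  [terminal]
5. n4.wid = -8  [terminal]
6. n5.off = 21  [terminal]
7. n2.pre = 27  [g₀.off + 17]
8. n6.fin = "kq"  ["kq"]
9. n7.fin = "xq"  [terminal]
10. n8.mk = 0  [terminal]
11. n9.wid = 1  [terminal]
12. n6.key = "zkq"  ["z" ++ C.fin]
13. n6.val = "rkq"  ["r" ++ C.fin]
14. n1.idx = 25  [B.pre * 3 - 56]
15. n1.lab = -4  [B.pre * 2 - 58]
16. n10.fin = "uv"  [terminal]
17. n0.tag = 23  [E.lab + E.idx + 2]
18. n0.fin = 16  [E.lab + 20]

16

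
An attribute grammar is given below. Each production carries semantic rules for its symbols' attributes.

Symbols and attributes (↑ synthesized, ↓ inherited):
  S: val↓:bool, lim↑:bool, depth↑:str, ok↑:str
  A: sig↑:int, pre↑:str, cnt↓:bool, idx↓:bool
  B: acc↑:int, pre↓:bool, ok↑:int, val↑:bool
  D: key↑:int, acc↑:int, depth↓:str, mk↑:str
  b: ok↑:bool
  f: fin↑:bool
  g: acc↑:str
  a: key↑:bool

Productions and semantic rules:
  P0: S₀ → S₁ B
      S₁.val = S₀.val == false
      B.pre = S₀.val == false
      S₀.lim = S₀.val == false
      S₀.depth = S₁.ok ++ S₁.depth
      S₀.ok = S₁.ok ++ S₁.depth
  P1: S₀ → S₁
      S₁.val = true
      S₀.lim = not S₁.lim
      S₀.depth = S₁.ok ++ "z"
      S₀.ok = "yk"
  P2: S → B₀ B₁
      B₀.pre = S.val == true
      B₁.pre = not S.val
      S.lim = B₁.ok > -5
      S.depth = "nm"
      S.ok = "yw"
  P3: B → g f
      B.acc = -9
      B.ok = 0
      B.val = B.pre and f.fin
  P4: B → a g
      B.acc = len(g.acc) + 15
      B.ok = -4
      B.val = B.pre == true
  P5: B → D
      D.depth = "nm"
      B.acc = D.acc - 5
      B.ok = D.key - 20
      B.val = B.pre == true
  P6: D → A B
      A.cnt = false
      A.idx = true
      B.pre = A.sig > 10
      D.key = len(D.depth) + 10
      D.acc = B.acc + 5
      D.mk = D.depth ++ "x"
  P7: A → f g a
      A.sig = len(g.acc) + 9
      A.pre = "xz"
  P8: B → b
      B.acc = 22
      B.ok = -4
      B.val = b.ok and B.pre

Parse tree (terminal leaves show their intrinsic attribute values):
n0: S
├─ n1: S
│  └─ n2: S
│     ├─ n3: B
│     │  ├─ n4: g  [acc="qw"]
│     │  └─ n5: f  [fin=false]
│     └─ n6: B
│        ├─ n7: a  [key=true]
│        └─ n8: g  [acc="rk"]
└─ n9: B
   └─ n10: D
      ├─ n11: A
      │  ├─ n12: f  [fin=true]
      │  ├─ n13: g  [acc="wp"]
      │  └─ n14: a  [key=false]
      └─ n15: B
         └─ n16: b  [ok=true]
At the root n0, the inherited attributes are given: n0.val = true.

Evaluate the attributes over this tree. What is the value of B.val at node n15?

1. n0.val = true  [given at root]
2. n1.val = false  [S₀.val == false]
3. n2.val = true  [true]
4. n3.pre = true  [S.val == true]
5. n4.acc = "qw"  [terminal]
6. n5.fin = false  [terminal]
7. n3.acc = -9  [-9]
8. n3.ok = 0  [0]
9. n3.val = false  [B.pre and f.fin]
10. n6.pre = false  [not S.val]
11. n7.key = true  [terminal]
12. n8.acc = "rk"  [terminal]
13. n6.acc = 17  [len(g.acc) + 15]
14. n6.ok = -4  [-4]
15. n6.val = false  [B.pre == true]
16. n2.lim = true  [B₁.ok > -5]
17. n2.depth = "nm"  ["nm"]
18. n2.ok = "yw"  ["yw"]
19. n1.lim = false  [not S₁.lim]
20. n1.depth = "ywz"  [S₁.ok ++ "z"]
21. n1.ok = "yk"  ["yk"]
22. n9.pre = false  [S₀.val == false]
23. n10.depth = "nm"  ["nm"]
24. n11.cnt = false  [false]
25. n11.idx = true  [true]
26. n12.fin = true  [terminal]
27. n13.acc = "wp"  [terminal]
28. n14.key = false  [terminal]
29. n11.sig = 11  [len(g.acc) + 9]
30. n11.pre = "xz"  ["xz"]
31. n15.pre = true  [A.sig > 10]
32. n16.ok = true  [terminal]
33. n15.acc = 22  [22]
34. n15.ok = -4  [-4]
35. n15.val = true  [b.ok and B.pre]
36. n10.key = 12  [len(D.depth) + 10]
37. n10.acc = 27  [B.acc + 5]
38. n10.mk = "nmx"  [D.depth ++ "x"]
39. n9.acc = 22  [D.acc - 5]
40. n9.ok = -8  [D.key - 20]
41. n9.val = false  [B.pre == true]
42. n0.lim = false  [S₀.val == false]
43. n0.depth = "ykywz"  [S₁.ok ++ S₁.depth]
44. n0.ok = "ykywz"  [S₁.ok ++ S₁.depth]

true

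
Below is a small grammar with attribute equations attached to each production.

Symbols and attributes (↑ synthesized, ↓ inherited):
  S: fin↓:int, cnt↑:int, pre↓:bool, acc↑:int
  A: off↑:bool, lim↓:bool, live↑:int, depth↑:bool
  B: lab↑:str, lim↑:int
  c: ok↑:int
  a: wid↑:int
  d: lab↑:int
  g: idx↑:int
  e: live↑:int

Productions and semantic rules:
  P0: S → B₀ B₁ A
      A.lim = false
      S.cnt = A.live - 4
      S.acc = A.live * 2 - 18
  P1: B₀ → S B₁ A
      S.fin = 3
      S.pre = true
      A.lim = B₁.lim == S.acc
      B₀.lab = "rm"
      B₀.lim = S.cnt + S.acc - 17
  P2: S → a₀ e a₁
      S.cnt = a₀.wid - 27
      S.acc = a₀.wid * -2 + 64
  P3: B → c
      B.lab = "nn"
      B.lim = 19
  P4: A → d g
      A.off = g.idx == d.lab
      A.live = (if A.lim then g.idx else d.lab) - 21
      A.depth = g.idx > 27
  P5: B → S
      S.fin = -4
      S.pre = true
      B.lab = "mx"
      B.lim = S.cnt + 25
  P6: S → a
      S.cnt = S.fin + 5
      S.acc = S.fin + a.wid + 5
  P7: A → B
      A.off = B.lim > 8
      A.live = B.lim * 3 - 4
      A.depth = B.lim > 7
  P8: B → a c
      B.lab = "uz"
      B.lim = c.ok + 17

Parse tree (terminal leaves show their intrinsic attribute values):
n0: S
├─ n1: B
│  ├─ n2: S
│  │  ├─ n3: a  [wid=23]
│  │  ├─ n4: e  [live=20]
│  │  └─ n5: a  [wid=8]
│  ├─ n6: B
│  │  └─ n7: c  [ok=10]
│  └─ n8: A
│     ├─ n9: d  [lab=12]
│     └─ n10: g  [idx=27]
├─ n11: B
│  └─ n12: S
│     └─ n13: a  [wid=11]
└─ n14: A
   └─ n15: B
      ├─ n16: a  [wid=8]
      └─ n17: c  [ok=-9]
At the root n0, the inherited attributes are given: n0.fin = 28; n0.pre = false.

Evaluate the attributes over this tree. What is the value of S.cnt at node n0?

16

1. n0.fin = 28  [given at root]
2. n0.pre = false  [given at root]
3. n2.fin = 3  [3]
4. n2.pre = true  [true]
5. n3.wid = 23  [terminal]
6. n4.live = 20  [terminal]
7. n5.wid = 8  [terminal]
8. n2.cnt = -4  [a₀.wid - 27]
9. n2.acc = 18  [a₀.wid * -2 + 64]
10. n7.ok = 10  [terminal]
11. n6.lab = "nn"  ["nn"]
12. n6.lim = 19  [19]
13. n8.lim = false  [B₁.lim == S.acc]
14. n9.lab = 12  [terminal]
15. n10.idx = 27  [terminal]
16. n8.off = false  [g.idx == d.lab]
17. n8.live = -9  [(if A.lim then g.idx else d.lab) - 21]
18. n8.depth = false  [g.idx > 27]
19. n1.lab = "rm"  ["rm"]
20. n1.lim = -3  [S.cnt + S.acc - 17]
21. n12.fin = -4  [-4]
22. n12.pre = true  [true]
23. n13.wid = 11  [terminal]
24. n12.cnt = 1  [S.fin + 5]
25. n12.acc = 12  [S.fin + a.wid + 5]
26. n11.lab = "mx"  ["mx"]
27. n11.lim = 26  [S.cnt + 25]
28. n14.lim = false  [false]
29. n16.wid = 8  [terminal]
30. n17.ok = -9  [terminal]
31. n15.lab = "uz"  ["uz"]
32. n15.lim = 8  [c.ok + 17]
33. n14.off = false  [B.lim > 8]
34. n14.live = 20  [B.lim * 3 - 4]
35. n14.depth = true  [B.lim > 7]
36. n0.cnt = 16  [A.live - 4]
37. n0.acc = 22  [A.live * 2 - 18]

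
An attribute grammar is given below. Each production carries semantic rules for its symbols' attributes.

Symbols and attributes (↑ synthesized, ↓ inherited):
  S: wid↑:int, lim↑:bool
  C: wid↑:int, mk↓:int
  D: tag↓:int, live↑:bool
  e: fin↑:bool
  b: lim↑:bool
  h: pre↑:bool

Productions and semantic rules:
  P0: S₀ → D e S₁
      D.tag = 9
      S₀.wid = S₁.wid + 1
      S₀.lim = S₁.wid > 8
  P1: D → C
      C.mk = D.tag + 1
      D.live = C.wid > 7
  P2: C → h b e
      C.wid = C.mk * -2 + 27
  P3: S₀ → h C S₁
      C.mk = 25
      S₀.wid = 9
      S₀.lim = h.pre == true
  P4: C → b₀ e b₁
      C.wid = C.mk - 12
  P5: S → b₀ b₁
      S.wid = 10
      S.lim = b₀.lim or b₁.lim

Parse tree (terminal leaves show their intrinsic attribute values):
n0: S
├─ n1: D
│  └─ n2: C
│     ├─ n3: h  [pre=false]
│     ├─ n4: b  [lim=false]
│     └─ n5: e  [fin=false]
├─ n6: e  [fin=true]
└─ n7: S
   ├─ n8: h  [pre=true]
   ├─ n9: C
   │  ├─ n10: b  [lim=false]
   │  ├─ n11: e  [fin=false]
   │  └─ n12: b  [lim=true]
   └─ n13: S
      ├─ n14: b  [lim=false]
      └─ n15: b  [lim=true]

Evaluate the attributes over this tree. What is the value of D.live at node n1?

1. n1.tag = 9  [9]
2. n2.mk = 10  [D.tag + 1]
3. n3.pre = false  [terminal]
4. n4.lim = false  [terminal]
5. n5.fin = false  [terminal]
6. n2.wid = 7  [C.mk * -2 + 27]
7. n1.live = false  [C.wid > 7]
8. n6.fin = true  [terminal]
9. n8.pre = true  [terminal]
10. n9.mk = 25  [25]
11. n10.lim = false  [terminal]
12. n11.fin = false  [terminal]
13. n12.lim = true  [terminal]
14. n9.wid = 13  [C.mk - 12]
15. n14.lim = false  [terminal]
16. n15.lim = true  [terminal]
17. n13.wid = 10  [10]
18. n13.lim = true  [b₀.lim or b₁.lim]
19. n7.wid = 9  [9]
20. n7.lim = true  [h.pre == true]
21. n0.wid = 10  [S₁.wid + 1]
22. n0.lim = true  [S₁.wid > 8]

false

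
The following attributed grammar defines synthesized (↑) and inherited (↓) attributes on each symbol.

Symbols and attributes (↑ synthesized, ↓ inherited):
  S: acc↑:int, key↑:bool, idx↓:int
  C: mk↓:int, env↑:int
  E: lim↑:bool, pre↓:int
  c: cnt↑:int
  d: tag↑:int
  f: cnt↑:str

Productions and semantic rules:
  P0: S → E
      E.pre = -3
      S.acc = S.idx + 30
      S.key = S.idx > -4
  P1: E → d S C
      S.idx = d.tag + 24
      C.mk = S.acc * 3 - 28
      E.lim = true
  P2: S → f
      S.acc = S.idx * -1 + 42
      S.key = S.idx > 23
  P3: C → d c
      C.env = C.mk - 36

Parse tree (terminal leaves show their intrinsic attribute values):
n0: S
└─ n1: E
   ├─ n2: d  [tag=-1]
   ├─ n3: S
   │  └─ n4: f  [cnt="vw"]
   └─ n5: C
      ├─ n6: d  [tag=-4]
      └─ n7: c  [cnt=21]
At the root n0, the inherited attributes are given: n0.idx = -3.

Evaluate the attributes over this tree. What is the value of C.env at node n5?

-7

1. n0.idx = -3  [given at root]
2. n1.pre = -3  [-3]
3. n2.tag = -1  [terminal]
4. n3.idx = 23  [d.tag + 24]
5. n4.cnt = "vw"  [terminal]
6. n3.acc = 19  [S.idx * -1 + 42]
7. n3.key = false  [S.idx > 23]
8. n5.mk = 29  [S.acc * 3 - 28]
9. n6.tag = -4  [terminal]
10. n7.cnt = 21  [terminal]
11. n5.env = -7  [C.mk - 36]
12. n1.lim = true  [true]
13. n0.acc = 27  [S.idx + 30]
14. n0.key = true  [S.idx > -4]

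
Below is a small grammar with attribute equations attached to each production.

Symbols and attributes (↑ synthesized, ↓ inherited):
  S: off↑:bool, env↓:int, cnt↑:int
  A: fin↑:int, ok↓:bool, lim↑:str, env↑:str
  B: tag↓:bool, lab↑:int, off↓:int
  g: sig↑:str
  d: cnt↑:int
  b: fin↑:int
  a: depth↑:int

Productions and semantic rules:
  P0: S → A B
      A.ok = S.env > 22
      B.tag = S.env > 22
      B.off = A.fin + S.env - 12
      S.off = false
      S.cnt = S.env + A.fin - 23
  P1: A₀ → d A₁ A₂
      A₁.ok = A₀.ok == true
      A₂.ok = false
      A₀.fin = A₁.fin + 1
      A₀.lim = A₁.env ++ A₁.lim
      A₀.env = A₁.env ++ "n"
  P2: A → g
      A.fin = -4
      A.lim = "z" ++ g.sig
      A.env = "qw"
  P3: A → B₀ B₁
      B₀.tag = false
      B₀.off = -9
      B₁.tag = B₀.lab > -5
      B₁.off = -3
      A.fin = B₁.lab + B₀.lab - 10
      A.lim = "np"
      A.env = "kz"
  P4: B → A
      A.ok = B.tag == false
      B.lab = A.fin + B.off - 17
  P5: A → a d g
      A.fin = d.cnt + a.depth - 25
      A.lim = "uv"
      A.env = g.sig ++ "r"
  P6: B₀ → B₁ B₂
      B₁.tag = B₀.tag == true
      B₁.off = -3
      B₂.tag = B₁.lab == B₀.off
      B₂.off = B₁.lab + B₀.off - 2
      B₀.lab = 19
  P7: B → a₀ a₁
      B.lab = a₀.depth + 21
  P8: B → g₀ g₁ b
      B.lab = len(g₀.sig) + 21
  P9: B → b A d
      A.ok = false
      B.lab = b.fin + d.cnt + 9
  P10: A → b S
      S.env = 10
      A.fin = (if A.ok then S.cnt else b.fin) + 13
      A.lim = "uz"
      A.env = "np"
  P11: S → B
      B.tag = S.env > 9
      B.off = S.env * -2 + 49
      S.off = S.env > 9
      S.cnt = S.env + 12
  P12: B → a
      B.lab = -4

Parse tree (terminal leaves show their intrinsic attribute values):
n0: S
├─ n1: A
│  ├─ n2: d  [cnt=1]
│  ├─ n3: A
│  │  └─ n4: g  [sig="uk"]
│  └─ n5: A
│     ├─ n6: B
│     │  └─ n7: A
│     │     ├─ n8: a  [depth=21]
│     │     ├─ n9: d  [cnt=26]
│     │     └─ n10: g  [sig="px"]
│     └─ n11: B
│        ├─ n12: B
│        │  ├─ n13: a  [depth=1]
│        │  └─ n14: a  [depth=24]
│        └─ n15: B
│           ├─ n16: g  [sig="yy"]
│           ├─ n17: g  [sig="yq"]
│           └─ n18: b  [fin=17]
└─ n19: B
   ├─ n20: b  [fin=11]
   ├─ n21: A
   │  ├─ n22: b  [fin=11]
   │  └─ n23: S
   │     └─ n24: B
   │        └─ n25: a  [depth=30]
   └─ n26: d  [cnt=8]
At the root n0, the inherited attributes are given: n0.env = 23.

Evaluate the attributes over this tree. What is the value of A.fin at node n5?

1. n0.env = 23  [given at root]
2. n1.ok = true  [S.env > 22]
3. n2.cnt = 1  [terminal]
4. n3.ok = true  [A₀.ok == true]
5. n4.sig = "uk"  [terminal]
6. n3.fin = -4  [-4]
7. n3.lim = "zuk"  ["z" ++ g.sig]
8. n3.env = "qw"  ["qw"]
9. n5.ok = false  [false]
10. n6.tag = false  [false]
11. n6.off = -9  [-9]
12. n7.ok = true  [B.tag == false]
13. n8.depth = 21  [terminal]
14. n9.cnt = 26  [terminal]
15. n10.sig = "px"  [terminal]
16. n7.fin = 22  [d.cnt + a.depth - 25]
17. n7.lim = "uv"  ["uv"]
18. n7.env = "pxr"  [g.sig ++ "r"]
19. n6.lab = -4  [A.fin + B.off - 17]
20. n11.tag = true  [B₀.lab > -5]
21. n11.off = -3  [-3]
22. n12.tag = true  [B₀.tag == true]
23. n12.off = -3  [-3]
24. n13.depth = 1  [terminal]
25. n14.depth = 24  [terminal]
26. n12.lab = 22  [a₀.depth + 21]
27. n15.tag = false  [B₁.lab == B₀.off]
28. n15.off = 17  [B₁.lab + B₀.off - 2]
29. n16.sig = "yy"  [terminal]
30. n17.sig = "yq"  [terminal]
31. n18.fin = 17  [terminal]
32. n15.lab = 23  [len(g₀.sig) + 21]
33. n11.lab = 19  [19]
34. n5.fin = 5  [B₁.lab + B₀.lab - 10]
35. n5.lim = "np"  ["np"]
36. n5.env = "kz"  ["kz"]
37. n1.fin = -3  [A₁.fin + 1]
38. n1.lim = "qwzuk"  [A₁.env ++ A₁.lim]
39. n1.env = "qwn"  [A₁.env ++ "n"]
40. n19.tag = true  [S.env > 22]
41. n19.off = 8  [A.fin + S.env - 12]
42. n20.fin = 11  [terminal]
43. n21.ok = false  [false]
44. n22.fin = 11  [terminal]
45. n23.env = 10  [10]
46. n24.tag = true  [S.env > 9]
47. n24.off = 29  [S.env * -2 + 49]
48. n25.depth = 30  [terminal]
49. n24.lab = -4  [-4]
50. n23.off = true  [S.env > 9]
51. n23.cnt = 22  [S.env + 12]
52. n21.fin = 24  [(if A.ok then S.cnt else b.fin) + 13]
53. n21.lim = "uz"  ["uz"]
54. n21.env = "np"  ["np"]
55. n26.cnt = 8  [terminal]
56. n19.lab = 28  [b.fin + d.cnt + 9]
57. n0.off = false  [false]
58. n0.cnt = -3  [S.env + A.fin - 23]

5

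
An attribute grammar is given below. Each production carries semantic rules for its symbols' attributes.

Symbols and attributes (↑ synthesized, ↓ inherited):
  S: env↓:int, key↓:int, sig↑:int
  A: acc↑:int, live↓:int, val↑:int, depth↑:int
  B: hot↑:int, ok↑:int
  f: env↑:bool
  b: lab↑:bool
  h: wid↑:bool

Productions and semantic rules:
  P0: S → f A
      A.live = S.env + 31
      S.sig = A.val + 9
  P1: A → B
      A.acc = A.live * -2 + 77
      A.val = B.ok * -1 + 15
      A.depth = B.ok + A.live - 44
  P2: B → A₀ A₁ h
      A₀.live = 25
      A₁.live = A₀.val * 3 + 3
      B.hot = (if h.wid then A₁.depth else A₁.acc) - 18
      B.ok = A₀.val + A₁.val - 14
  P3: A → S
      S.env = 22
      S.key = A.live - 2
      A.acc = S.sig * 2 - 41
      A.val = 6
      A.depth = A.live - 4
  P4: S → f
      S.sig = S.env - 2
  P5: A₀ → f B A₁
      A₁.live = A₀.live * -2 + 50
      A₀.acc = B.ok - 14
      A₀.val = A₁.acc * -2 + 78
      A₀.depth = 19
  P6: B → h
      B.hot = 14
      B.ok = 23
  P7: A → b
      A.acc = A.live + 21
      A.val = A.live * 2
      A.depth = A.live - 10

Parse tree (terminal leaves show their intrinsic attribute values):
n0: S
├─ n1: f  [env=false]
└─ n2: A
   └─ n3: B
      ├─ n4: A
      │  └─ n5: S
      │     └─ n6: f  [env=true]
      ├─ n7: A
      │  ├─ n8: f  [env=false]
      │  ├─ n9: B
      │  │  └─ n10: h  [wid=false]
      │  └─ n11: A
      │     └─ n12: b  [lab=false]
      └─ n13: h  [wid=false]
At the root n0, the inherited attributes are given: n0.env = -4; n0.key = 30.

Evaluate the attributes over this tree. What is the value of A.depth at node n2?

-5

1. n0.env = -4  [given at root]
2. n0.key = 30  [given at root]
3. n1.env = false  [terminal]
4. n2.live = 27  [S.env + 31]
5. n4.live = 25  [25]
6. n5.env = 22  [22]
7. n5.key = 23  [A.live - 2]
8. n6.env = true  [terminal]
9. n5.sig = 20  [S.env - 2]
10. n4.acc = -1  [S.sig * 2 - 41]
11. n4.val = 6  [6]
12. n4.depth = 21  [A.live - 4]
13. n7.live = 21  [A₀.val * 3 + 3]
14. n8.env = false  [terminal]
15. n10.wid = false  [terminal]
16. n9.hot = 14  [14]
17. n9.ok = 23  [23]
18. n11.live = 8  [A₀.live * -2 + 50]
19. n12.lab = false  [terminal]
20. n11.acc = 29  [A.live + 21]
21. n11.val = 16  [A.live * 2]
22. n11.depth = -2  [A.live - 10]
23. n7.acc = 9  [B.ok - 14]
24. n7.val = 20  [A₁.acc * -2 + 78]
25. n7.depth = 19  [19]
26. n13.wid = false  [terminal]
27. n3.hot = -9  [(if h.wid then A₁.depth else A₁.acc) - 18]
28. n3.ok = 12  [A₀.val + A₁.val - 14]
29. n2.acc = 23  [A.live * -2 + 77]
30. n2.val = 3  [B.ok * -1 + 15]
31. n2.depth = -5  [B.ok + A.live - 44]
32. n0.sig = 12  [A.val + 9]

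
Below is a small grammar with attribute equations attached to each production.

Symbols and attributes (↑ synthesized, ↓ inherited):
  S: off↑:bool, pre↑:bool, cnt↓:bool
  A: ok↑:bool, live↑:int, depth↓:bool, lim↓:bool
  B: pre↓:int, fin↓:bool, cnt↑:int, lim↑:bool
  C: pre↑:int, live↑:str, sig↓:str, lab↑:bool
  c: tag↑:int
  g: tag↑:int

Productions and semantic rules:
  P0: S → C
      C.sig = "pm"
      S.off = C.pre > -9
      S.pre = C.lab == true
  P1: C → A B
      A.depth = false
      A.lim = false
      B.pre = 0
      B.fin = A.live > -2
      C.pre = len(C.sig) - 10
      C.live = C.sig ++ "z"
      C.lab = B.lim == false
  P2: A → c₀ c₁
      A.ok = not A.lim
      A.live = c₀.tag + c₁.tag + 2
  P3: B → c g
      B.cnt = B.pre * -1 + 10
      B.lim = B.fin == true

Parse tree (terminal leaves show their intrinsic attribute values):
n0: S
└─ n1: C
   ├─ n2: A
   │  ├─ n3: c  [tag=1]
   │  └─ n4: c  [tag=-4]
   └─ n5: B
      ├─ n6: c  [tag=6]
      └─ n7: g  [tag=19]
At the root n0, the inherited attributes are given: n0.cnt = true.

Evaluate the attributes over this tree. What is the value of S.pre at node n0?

false

1. n0.cnt = true  [given at root]
2. n1.sig = "pm"  ["pm"]
3. n2.depth = false  [false]
4. n2.lim = false  [false]
5. n3.tag = 1  [terminal]
6. n4.tag = -4  [terminal]
7. n2.ok = true  [not A.lim]
8. n2.live = -1  [c₀.tag + c₁.tag + 2]
9. n5.pre = 0  [0]
10. n5.fin = true  [A.live > -2]
11. n6.tag = 6  [terminal]
12. n7.tag = 19  [terminal]
13. n5.cnt = 10  [B.pre * -1 + 10]
14. n5.lim = true  [B.fin == true]
15. n1.pre = -8  [len(C.sig) - 10]
16. n1.live = "pmz"  [C.sig ++ "z"]
17. n1.lab = false  [B.lim == false]
18. n0.off = true  [C.pre > -9]
19. n0.pre = false  [C.lab == true]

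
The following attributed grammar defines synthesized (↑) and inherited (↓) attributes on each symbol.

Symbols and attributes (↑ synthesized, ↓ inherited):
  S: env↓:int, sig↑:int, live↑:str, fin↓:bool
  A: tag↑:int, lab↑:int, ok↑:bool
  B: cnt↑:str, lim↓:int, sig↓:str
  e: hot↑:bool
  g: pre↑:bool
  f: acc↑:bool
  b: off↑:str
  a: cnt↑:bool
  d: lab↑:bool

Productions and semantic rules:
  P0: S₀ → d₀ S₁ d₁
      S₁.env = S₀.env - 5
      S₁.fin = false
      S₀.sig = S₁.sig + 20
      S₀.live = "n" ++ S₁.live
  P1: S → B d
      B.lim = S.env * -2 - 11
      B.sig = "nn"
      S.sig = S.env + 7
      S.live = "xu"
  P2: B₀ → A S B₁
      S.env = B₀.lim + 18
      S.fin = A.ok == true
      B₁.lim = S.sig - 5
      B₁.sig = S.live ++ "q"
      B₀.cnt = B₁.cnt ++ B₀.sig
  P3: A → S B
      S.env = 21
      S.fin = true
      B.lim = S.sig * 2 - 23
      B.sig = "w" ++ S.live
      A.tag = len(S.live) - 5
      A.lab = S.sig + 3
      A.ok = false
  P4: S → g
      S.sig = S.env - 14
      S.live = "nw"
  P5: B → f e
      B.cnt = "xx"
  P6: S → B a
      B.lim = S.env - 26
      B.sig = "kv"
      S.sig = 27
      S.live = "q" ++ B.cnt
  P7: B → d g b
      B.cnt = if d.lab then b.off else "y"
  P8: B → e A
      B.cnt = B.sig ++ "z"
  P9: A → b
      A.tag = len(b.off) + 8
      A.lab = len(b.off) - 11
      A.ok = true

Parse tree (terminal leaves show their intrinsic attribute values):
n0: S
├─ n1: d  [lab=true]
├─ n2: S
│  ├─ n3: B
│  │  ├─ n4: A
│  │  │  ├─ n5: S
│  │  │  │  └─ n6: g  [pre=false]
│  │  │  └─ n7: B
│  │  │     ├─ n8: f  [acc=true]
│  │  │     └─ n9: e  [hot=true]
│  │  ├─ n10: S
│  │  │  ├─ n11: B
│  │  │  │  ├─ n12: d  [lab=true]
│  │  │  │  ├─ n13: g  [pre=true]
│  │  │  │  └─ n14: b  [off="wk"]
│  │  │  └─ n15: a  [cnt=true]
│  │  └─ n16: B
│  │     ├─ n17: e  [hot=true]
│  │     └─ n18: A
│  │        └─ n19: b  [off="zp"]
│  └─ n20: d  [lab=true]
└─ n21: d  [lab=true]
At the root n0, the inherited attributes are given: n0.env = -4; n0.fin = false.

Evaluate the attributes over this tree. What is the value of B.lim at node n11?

-1

1. n0.env = -4  [given at root]
2. n0.fin = false  [given at root]
3. n1.lab = true  [terminal]
4. n2.env = -9  [S₀.env - 5]
5. n2.fin = false  [false]
6. n3.lim = 7  [S.env * -2 - 11]
7. n3.sig = "nn"  ["nn"]
8. n5.env = 21  [21]
9. n5.fin = true  [true]
10. n6.pre = false  [terminal]
11. n5.sig = 7  [S.env - 14]
12. n5.live = "nw"  ["nw"]
13. n7.lim = -9  [S.sig * 2 - 23]
14. n7.sig = "wnw"  ["w" ++ S.live]
15. n8.acc = true  [terminal]
16. n9.hot = true  [terminal]
17. n7.cnt = "xx"  ["xx"]
18. n4.tag = -3  [len(S.live) - 5]
19. n4.lab = 10  [S.sig + 3]
20. n4.ok = false  [false]
21. n10.env = 25  [B₀.lim + 18]
22. n10.fin = false  [A.ok == true]
23. n11.lim = -1  [S.env - 26]
24. n11.sig = "kv"  ["kv"]
25. n12.lab = true  [terminal]
26. n13.pre = true  [terminal]
27. n14.off = "wk"  [terminal]
28. n11.cnt = "wk"  [if d.lab then b.off else "y"]
29. n15.cnt = true  [terminal]
30. n10.sig = 27  [27]
31. n10.live = "qwk"  ["q" ++ B.cnt]
32. n16.lim = 22  [S.sig - 5]
33. n16.sig = "qwkq"  [S.live ++ "q"]
34. n17.hot = true  [terminal]
35. n19.off = "zp"  [terminal]
36. n18.tag = 10  [len(b.off) + 8]
37. n18.lab = -9  [len(b.off) - 11]
38. n18.ok = true  [true]
39. n16.cnt = "qwkqz"  [B.sig ++ "z"]
40. n3.cnt = "qwkqznn"  [B₁.cnt ++ B₀.sig]
41. n20.lab = true  [terminal]
42. n2.sig = -2  [S.env + 7]
43. n2.live = "xu"  ["xu"]
44. n21.lab = true  [terminal]
45. n0.sig = 18  [S₁.sig + 20]
46. n0.live = "nxu"  ["n" ++ S₁.live]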